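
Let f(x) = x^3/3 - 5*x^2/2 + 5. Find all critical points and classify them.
f'(x) = x*(x - 5)

Solve f'(x) = 0:
  Factor: x^2 - 5*x = x*(x - 5) = 0.
  ⇒ x = 0, 5

f''(x) = 2*x - 5
Second-derivative test at each critical point:
  f''(0) = -5 < 0 → local maximum
  f''(5) = 5 > 0 → local minimum

Critical points: x = 0 (local maximum); x = 5 (local minimum)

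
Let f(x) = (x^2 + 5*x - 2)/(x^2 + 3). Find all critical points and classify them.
f'(x) = 5*(-x^2 + 2*x + 3)/(x^4 + 6*x^2 + 9)

Solve f'(x) = 0:
  f'(x) = -5*(x - 3)*(x + 1)/(x^2 + 3)^2; the denominator is positive wherever f is defined, so f'(x) = 0 ⇔ -5*x^2 + 10*x + 15 = 0.
  Factor: -5*x^2 + 10*x + 15 = -5*(x - 3)*(x + 1) = 0.
  ⇒ x = -1, 3

f''(x) = 10*(x^3 - 3*x^2 - 9*x + 3)/(x^6 + 9*x^4 + 27*x^2 + 27)
Second-derivative test at each critical point:
  f''(-1) = 5/4 > 0 → local minimum
  f''(3) = -5/36 < 0 → local maximum

Critical points: x = -1 (local minimum); x = 3 (local maximum)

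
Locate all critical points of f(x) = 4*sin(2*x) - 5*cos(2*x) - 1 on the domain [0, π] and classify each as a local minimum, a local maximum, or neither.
f'(x) = 10*sin(2*x) + 8*cos(2*x)

Solve f'(x) = 0 on [0, π]:
  f'(x) = 0 ⇔ 4*cos(2*x) = -5*sin(2*x) ⇔ tan(2*x) = -4/5, i.e. 2*x = arctan(-4/5) + nπ; keep the solutions lying in [0, π].
  ⇒ x = -atan(4/5)/2 + pi/2 ≈ 1.2334, pi - atan(4/5)/2 ≈ 2.8042

f''(x) = -16*sin(2*x) + 20*cos(2*x)
Second-derivative test at each critical point:
  f''(1.2334) = -25.6125 < 0 → local maximum
  f''(2.8042) = 25.6125 > 0 → local minimum

Critical points: x = -atan(4/5)/2 + pi/2 ≈ 1.2334 (local maximum); x = pi - atan(4/5)/2 ≈ 2.8042 (local minimum)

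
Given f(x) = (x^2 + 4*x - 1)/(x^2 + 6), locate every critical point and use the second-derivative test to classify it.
f'(x) = 2*(-2*x^2 + 7*x + 12)/(x^4 + 12*x^2 + 36)

Solve f'(x) = 0:
  f'(x) = -2*(2*x^2 - 7*x - 12)/(x^2 + 6)^2; the denominator is positive wherever f is defined, so f'(x) = 0 ⇔ -4*x^2 + 14*x + 24 = 0.
  Factor: -4*x^2 + 14*x + 24 = -2*(2*x^2 - 7*x - 12); 2*x^2 - 7*x - 12 = 0 has no rational roots; quadratic formula: x = (7 ± √145)/4.
  ⇒ x = 7/4 - sqrt(145)/4 ≈ -1.2604, 7/4 + sqrt(145)/4 ≈ 4.7604

f''(x) = 2*(4*x^3 - 21*x^2 - 72*x + 42)/(x^6 + 18*x^4 + 108*x^2 + 216)
Second-derivative test at each critical point:
  f''(-1.2604) = 0.4182 > 0 → local minimum
  f''(4.7604) = -0.0293 < 0 → local maximum

Critical points: x = 7/4 - sqrt(145)/4 ≈ -1.2604 (local minimum); x = 7/4 + sqrt(145)/4 ≈ 4.7604 (local maximum)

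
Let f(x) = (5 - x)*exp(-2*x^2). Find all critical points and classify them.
f'(x) = (4*x*(x - 5) - 1)*exp(-2*x^2)

Solve f'(x) = 0:
  f'(x) = (4*x^2 - 20*x - 1)·exp(-2*x^2) and exp(-2*x^2) > 0 for every x, so f'(x) = 0 ⇔ 4*x^2 - 20*x - 1 = 0.
  4*x^2 - 20*x - 1 = 0 has no rational roots; quadratic formula: x = (20 ± √416)/8.
  ⇒ x = 5/2 - sqrt(26)/2 ≈ -0.0495, 5/2 + sqrt(26)/2 ≈ 5.0495

f''(x) = 4*(4*x^2*(5 - x) + 3*x - 5)*exp(-2*x^2)
Second-derivative test at each critical point:
  f''(-0.0495) = -20.2963 < 0 → local maximum
  f''(5.0495) = 1.454e-21 > 0 → local minimum

Critical points: x = 5/2 - sqrt(26)/2 ≈ -0.0495 (local maximum); x = 5/2 + sqrt(26)/2 ≈ 5.0495 (local minimum)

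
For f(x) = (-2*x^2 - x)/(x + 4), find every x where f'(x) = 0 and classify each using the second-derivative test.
f'(x) = 2*(-x^2 - 8*x - 2)/(x^2 + 8*x + 16)

Solve f'(x) = 0:
  f'(x) = -2*(x^2 + 8*x + 2)/(x + 4)^2; the denominator is positive wherever f is defined, so f'(x) = 0 ⇔ -2*x^2 - 16*x - 4 = 0.
  Factor: -2*x^2 - 16*x - 4 = -2*(x^2 + 8*x + 2); x^2 + 8*x + 2 = 0 has no rational roots; quadratic formula: x = (-8 ± √56)/2.
  ⇒ x = -4 - sqrt(14) ≈ -7.7417, -4 + sqrt(14) ≈ -0.2583

f''(x) = -56/(x^3 + 12*x^2 + 48*x + 64)
Second-derivative test at each critical point:
  f''(-7.7417) = 1.0690 > 0 → local minimum
  f''(-0.2583) = -1.0690 < 0 → local maximum

Critical points: x = -4 - sqrt(14) ≈ -7.7417 (local minimum); x = -4 + sqrt(14) ≈ -0.2583 (local maximum)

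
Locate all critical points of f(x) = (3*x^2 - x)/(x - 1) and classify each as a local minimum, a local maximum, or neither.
f'(x) = (3*x^2 - 6*x + 1)/(x^2 - 2*x + 1)

Solve f'(x) = 0:
  f'(x) = (3*x^2 - 6*x + 1)/(x - 1)^2; the denominator is positive wherever f is defined, so f'(x) = 0 ⇔ 3*x^2 - 6*x + 1 = 0.
  3*x^2 - 6*x + 1 = 0 has no rational roots; quadratic formula: x = (6 ± √24)/6.
  ⇒ x = 1 - sqrt(6)/3 ≈ 0.1835, sqrt(6)/3 + 1 ≈ 1.8165

f''(x) = 4/(x^3 - 3*x^2 + 3*x - 1)
Second-derivative test at each critical point:
  f''(0.1835) = -7.3485 < 0 → local maximum
  f''(1.8165) = 7.3485 > 0 → local minimum

Critical points: x = 1 - sqrt(6)/3 ≈ 0.1835 (local maximum); x = sqrt(6)/3 + 1 ≈ 1.8165 (local minimum)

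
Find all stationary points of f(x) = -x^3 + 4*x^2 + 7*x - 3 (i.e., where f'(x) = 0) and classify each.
f'(x) = -3*x^2 + 8*x + 7

Solve f'(x) = 0:
  3*x^2 - 8*x - 7 = 0 has no rational roots; quadratic formula: x = (8 ± √148)/6.
  ⇒ x = 4/3 - sqrt(37)/3 ≈ -0.6943, 4/3 + sqrt(37)/3 ≈ 3.3609

f''(x) = 8 - 6*x
Second-derivative test at each critical point:
  f''(-0.6943) = 12.1655 > 0 → local minimum
  f''(3.3609) = -12.1655 < 0 → local maximum

Critical points: x = 4/3 - sqrt(37)/3 ≈ -0.6943 (local minimum); x = 4/3 + sqrt(37)/3 ≈ 3.3609 (local maximum)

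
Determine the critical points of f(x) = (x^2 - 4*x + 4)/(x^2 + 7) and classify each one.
f'(x) = 2*(2*x^2 + 3*x - 14)/(x^4 + 14*x^2 + 49)

Solve f'(x) = 0:
  f'(x) = 2*(x - 2)*(2*x + 7)/(x^2 + 7)^2; the denominator is positive wherever f is defined, so f'(x) = 0 ⇔ 4*x^2 + 6*x - 28 = 0.
  Factor: 4*x^2 + 6*x - 28 = 2*(x - 2)*(2*x + 7) = 0.
  ⇒ x = -7/2, 2

f''(x) = 2*(-4*x^3 - 9*x^2 + 84*x + 21)/(x^6 + 21*x^4 + 147*x^2 + 343)
Second-derivative test at each critical point:
  f''(-7/2) = -32/539 < 0 → local maximum
  f''(2) = 2/11 > 0 → local minimum

Critical points: x = -7/2 (local maximum); x = 2 (local minimum)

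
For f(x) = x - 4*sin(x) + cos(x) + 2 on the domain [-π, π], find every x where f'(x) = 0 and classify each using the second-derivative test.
f'(x) = -sin(x) - 4*cos(x) + 1

Solve f'(x) = 0 on [-π, π]:
  f'(x) = 0 ⇔ -sin(x) - 4*cos(x) = -1. Write the left side as R·cos(x + φ) with R = √((-4)² + 1²) = sqrt(17), cos φ = -4*sqrt(17)/17, sin φ = sqrt(17)/17; then cos(x + φ) = -sqrt(17)/17. Solve for x and keep the solutions lying in [-π, π].
  ⇒ x = -atan(15/8) ≈ -1.0808, pi/2 ≈ 1.5708

f''(x) = 4*sin(x) - cos(x)
Second-derivative test at each critical point:
  f''(-1.0808) = -4 < 0 → local maximum
  f''(1.5708) = 4 > 0 → local minimum

Critical points: x = -atan(15/8) ≈ -1.0808 (local maximum); x = pi/2 ≈ 1.5708 (local minimum)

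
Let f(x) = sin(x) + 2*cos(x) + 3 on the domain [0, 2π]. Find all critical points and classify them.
f'(x) = -2*sin(x) + cos(x)

Solve f'(x) = 0 on [0, 2π]:
  f'(x) = 0 ⇔ cos(x) = 2*sin(x) ⇔ tan(x) = 1/2, i.e. x = arctan(1/2) + nπ; keep the solutions lying in [0, 2π].
  ⇒ x = atan(1/2) ≈ 0.4636, atan(1/2) + pi ≈ 3.6052

f''(x) = -sin(x) - 2*cos(x)
Second-derivative test at each critical point:
  f''(0.4636) = -2.2361 < 0 → local maximum
  f''(3.6052) = 2.2361 > 0 → local minimum

Critical points: x = atan(1/2) ≈ 0.4636 (local maximum); x = atan(1/2) + pi ≈ 3.6052 (local minimum)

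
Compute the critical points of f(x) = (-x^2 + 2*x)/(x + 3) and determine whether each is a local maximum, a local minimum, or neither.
f'(x) = (-x^2 - 6*x + 6)/(x^2 + 6*x + 9)

Solve f'(x) = 0:
  f'(x) = -(x^2 + 6*x - 6)/(x + 3)^2; the denominator is positive wherever f is defined, so f'(x) = 0 ⇔ -x^2 - 6*x + 6 = 0.
  x^2 + 6*x - 6 = 0 has no rational roots; quadratic formula: x = (-6 ± √60)/2.
  ⇒ x = -sqrt(15) - 3 ≈ -6.8730, -3 + sqrt(15) ≈ 0.8730

f''(x) = -30/(x^3 + 9*x^2 + 27*x + 27)
Second-derivative test at each critical point:
  f''(-6.8730) = 0.5164 > 0 → local minimum
  f''(0.8730) = -0.5164 < 0 → local maximum

Critical points: x = -sqrt(15) - 3 ≈ -6.8730 (local minimum); x = -3 + sqrt(15) ≈ 0.8730 (local maximum)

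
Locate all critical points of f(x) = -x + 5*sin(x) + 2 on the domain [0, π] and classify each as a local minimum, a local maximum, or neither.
f'(x) = 5*cos(x) - 1

Solve f'(x) = 0 on [0, π]:
  f'(x) = 0 ⇔ cos(x) = 1/5, i.e. x = ±arccos(1/5) + 2nπ; keep the solutions lying in [0, π].
  ⇒ x = acos(1/5) ≈ 1.3694

f''(x) = -5*sin(x)
Second-derivative test at each critical point:
  f''(1.3694) = -4.8990 < 0 → local maximum

Critical points: x = acos(1/5) ≈ 1.3694 (local maximum)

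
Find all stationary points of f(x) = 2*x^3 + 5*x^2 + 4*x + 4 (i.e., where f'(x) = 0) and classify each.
f'(x) = 6*x^2 + 10*x + 4

Solve f'(x) = 0:
  Factor: 6*x^2 + 10*x + 4 = 2*(x + 1)*(3*x + 2) = 0.
  ⇒ x = -1, -2/3

f''(x) = 12*x + 10
Second-derivative test at each critical point:
  f''(-1) = -2 < 0 → local maximum
  f''(-2/3) = 2 > 0 → local minimum

Critical points: x = -1 (local maximum); x = -2/3 (local minimum)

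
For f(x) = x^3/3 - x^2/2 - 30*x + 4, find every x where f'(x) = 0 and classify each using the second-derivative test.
f'(x) = x^2 - x - 30

Solve f'(x) = 0:
  Factor: x^2 - x - 30 = (x - 6)*(x + 5) = 0.
  ⇒ x = -5, 6

f''(x) = 2*x - 1
Second-derivative test at each critical point:
  f''(-5) = -11 < 0 → local maximum
  f''(6) = 11 > 0 → local minimum

Critical points: x = -5 (local maximum); x = 6 (local minimum)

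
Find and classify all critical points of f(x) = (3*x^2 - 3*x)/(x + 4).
f'(x) = 3*(x^2 + 8*x - 4)/(x^2 + 8*x + 16)

Solve f'(x) = 0:
  f'(x) = 3*(x^2 + 8*x - 4)/(x + 4)^2; the denominator is positive wherever f is defined, so f'(x) = 0 ⇔ 3*x^2 + 24*x - 12 = 0.
  Factor: 3*x^2 + 24*x - 12 = 3*(x^2 + 8*x - 4); x^2 + 8*x - 4 = 0 has no rational roots; quadratic formula: x = (-8 ± √80)/2.
  ⇒ x = -2*sqrt(5) - 4 ≈ -8.4721, -4 + 2*sqrt(5) ≈ 0.4721

f''(x) = 120/(x^3 + 12*x^2 + 48*x + 64)
Second-derivative test at each critical point:
  f''(-8.4721) = -1.3416 < 0 → local maximum
  f''(0.4721) = 1.3416 > 0 → local minimum

Critical points: x = -2*sqrt(5) - 4 ≈ -8.4721 (local maximum); x = -4 + 2*sqrt(5) ≈ 0.4721 (local minimum)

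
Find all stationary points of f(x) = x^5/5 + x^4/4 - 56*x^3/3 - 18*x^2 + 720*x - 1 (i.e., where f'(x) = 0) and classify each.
f'(x) = x^4 + x^3 - 56*x^2 - 36*x + 720

Solve f'(x) = 0:
  Factor: x^4 + x^3 - 56*x^2 - 36*x + 720 = (x - 6)*(x - 4)*(x + 5)*(x + 6) = 0.
  ⇒ x = -6, -5, 4, 6

f''(x) = 4*x^3 + 3*x^2 - 112*x - 36
Second-derivative test at each critical point:
  f''(-6) = -120 < 0 → local maximum
  f''(-5) = 99 > 0 → local minimum
  f''(4) = -180 < 0 → local maximum
  f''(6) = 264 > 0 → local minimum

Critical points: x = -6 (local maximum); x = -5 (local minimum); x = 4 (local maximum); x = 6 (local minimum)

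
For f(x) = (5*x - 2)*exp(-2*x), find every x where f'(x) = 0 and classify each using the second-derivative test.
f'(x) = (9 - 10*x)*exp(-2*x)

Solve f'(x) = 0:
  f'(x) = (9 - 10*x)·exp(-2*x) and exp(-2*x) > 0 for every x, so f'(x) = 0 ⇔ 9 - 10*x = 0.
  9 - 10*x = 0.
  ⇒ x = 9/10

f''(x) = 4*(5*x - 7)*exp(-2*x)
Second-derivative test at each critical point:
  f''(9/10) = -1.6530 < 0 → local maximum

Critical points: x = 9/10 (local maximum)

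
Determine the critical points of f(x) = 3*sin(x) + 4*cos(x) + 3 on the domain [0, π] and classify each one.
f'(x) = -4*sin(x) + 3*cos(x)

Solve f'(x) = 0 on [0, π]:
  f'(x) = 0 ⇔ 3*cos(x) = 4*sin(x) ⇔ tan(x) = 3/4, i.e. x = arctan(3/4) + nπ; keep the solutions lying in [0, π].
  ⇒ x = atan(3/4) ≈ 0.6435

f''(x) = -3*sin(x) - 4*cos(x)
Second-derivative test at each critical point:
  f''(0.6435) = -5 < 0 → local maximum

Critical points: x = atan(3/4) ≈ 0.6435 (local maximum)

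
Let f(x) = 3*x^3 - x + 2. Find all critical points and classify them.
f'(x) = 9*x^2 - 1

Solve f'(x) = 0:
  Factor: 9*x^2 - 1 = (3*x - 1)*(3*x + 1) = 0.
  ⇒ x = -1/3, 1/3

f''(x) = 18*x
Second-derivative test at each critical point:
  f''(-1/3) = -6 < 0 → local maximum
  f''(1/3) = 6 > 0 → local minimum

Critical points: x = -1/3 (local maximum); x = 1/3 (local minimum)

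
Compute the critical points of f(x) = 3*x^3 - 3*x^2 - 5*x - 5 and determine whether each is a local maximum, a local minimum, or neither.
f'(x) = 9*x^2 - 6*x - 5

Solve f'(x) = 0:
  9*x^2 - 6*x - 5 = 0 has no rational roots; quadratic formula: x = (6 ± √216)/18.
  ⇒ x = 1/3 - sqrt(6)/3 ≈ -0.4832, 1/3 + sqrt(6)/3 ≈ 1.1498

f''(x) = 18*x - 6
Second-derivative test at each critical point:
  f''(-0.4832) = -14.6969 < 0 → local maximum
  f''(1.1498) = 14.6969 > 0 → local minimum

Critical points: x = 1/3 - sqrt(6)/3 ≈ -0.4832 (local maximum); x = 1/3 + sqrt(6)/3 ≈ 1.1498 (local minimum)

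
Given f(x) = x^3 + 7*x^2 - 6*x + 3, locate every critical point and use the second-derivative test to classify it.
f'(x) = 3*x^2 + 14*x - 6

Solve f'(x) = 0:
  3*x^2 + 14*x - 6 = 0 has no rational roots; quadratic formula: x = (-14 ± √268)/6.
  ⇒ x = -sqrt(67)/3 - 7/3 ≈ -5.0618, -7/3 + sqrt(67)/3 ≈ 0.3951

f''(x) = 6*x + 14
Second-derivative test at each critical point:
  f''(-5.0618) = -16.3707 < 0 → local maximum
  f''(0.3951) = 16.3707 > 0 → local minimum

Critical points: x = -sqrt(67)/3 - 7/3 ≈ -5.0618 (local maximum); x = -7/3 + sqrt(67)/3 ≈ 0.3951 (local minimum)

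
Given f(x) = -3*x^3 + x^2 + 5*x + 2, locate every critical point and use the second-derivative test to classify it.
f'(x) = -9*x^2 + 2*x + 5

Solve f'(x) = 0:
  9*x^2 - 2*x - 5 = 0 has no rational roots; quadratic formula: x = (2 ± √184)/18.
  ⇒ x = 1/9 - sqrt(46)/9 ≈ -0.6425, 1/9 + sqrt(46)/9 ≈ 0.8647

f''(x) = 2 - 18*x
Second-derivative test at each critical point:
  f''(-0.6425) = 13.5647 > 0 → local minimum
  f''(0.8647) = -13.5647 < 0 → local maximum

Critical points: x = 1/9 - sqrt(46)/9 ≈ -0.6425 (local minimum); x = 1/9 + sqrt(46)/9 ≈ 0.8647 (local maximum)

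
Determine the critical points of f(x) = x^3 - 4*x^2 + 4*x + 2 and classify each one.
f'(x) = 3*x^2 - 8*x + 4

Solve f'(x) = 0:
  Factor: 3*x^2 - 8*x + 4 = (x - 2)*(3*x - 2) = 0.
  ⇒ x = 2/3, 2

f''(x) = 6*x - 8
Second-derivative test at each critical point:
  f''(2/3) = -4 < 0 → local maximum
  f''(2) = 4 > 0 → local minimum

Critical points: x = 2/3 (local maximum); x = 2 (local minimum)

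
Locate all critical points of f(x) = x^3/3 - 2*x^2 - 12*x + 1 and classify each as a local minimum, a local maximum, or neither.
f'(x) = x^2 - 4*x - 12

Solve f'(x) = 0:
  Factor: x^2 - 4*x - 12 = (x - 6)*(x + 2) = 0.
  ⇒ x = -2, 6

f''(x) = 2*x - 4
Second-derivative test at each critical point:
  f''(-2) = -8 < 0 → local maximum
  f''(6) = 8 > 0 → local minimum

Critical points: x = -2 (local maximum); x = 6 (local minimum)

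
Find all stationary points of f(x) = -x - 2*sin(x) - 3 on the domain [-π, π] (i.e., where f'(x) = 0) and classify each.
f'(x) = -2*cos(x) - 1

Solve f'(x) = 0 on [-π, π]:
  f'(x) = 0 ⇔ cos(x) = -1/2, i.e. x = ±arccos(-1/2) + 2nπ; keep the solutions lying in [-π, π].
  ⇒ x = -2*pi/3 ≈ -2.0944, 2*pi/3 ≈ 2.0944

f''(x) = 2*sin(x)
Second-derivative test at each critical point:
  f''(-2.0944) = -1.7321 < 0 → local maximum
  f''(2.0944) = 1.7321 > 0 → local minimum

Critical points: x = -2*pi/3 ≈ -2.0944 (local maximum); x = 2*pi/3 ≈ 2.0944 (local minimum)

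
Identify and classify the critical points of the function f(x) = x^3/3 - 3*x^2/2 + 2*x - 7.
f'(x) = x^2 - 3*x + 2

Solve f'(x) = 0:
  Factor: x^2 - 3*x + 2 = (x - 2)*(x - 1) = 0.
  ⇒ x = 1, 2

f''(x) = 2*x - 3
Second-derivative test at each critical point:
  f''(1) = -1 < 0 → local maximum
  f''(2) = 1 > 0 → local minimum

Critical points: x = 1 (local maximum); x = 2 (local minimum)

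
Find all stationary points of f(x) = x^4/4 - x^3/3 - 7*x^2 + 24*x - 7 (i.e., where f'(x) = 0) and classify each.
f'(x) = x^3 - x^2 - 14*x + 24

Solve f'(x) = 0:
  Factor: x^3 - x^2 - 14*x + 24 = (x - 3)*(x - 2)*(x + 4) = 0.
  ⇒ x = -4, 2, 3

f''(x) = 3*x^2 - 2*x - 14
Second-derivative test at each critical point:
  f''(-4) = 42 > 0 → local minimum
  f''(2) = -6 < 0 → local maximum
  f''(3) = 7 > 0 → local minimum

Critical points: x = -4 (local minimum); x = 2 (local maximum); x = 3 (local minimum)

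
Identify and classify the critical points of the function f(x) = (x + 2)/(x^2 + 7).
f'(x) = (x^2 - 2*x*(x + 2) + 7)/(x^2 + 7)^2

Solve f'(x) = 0:
  f'(x) = -(x^2 + 4*x - 7)/(x^2 + 7)^2; the denominator is positive wherever f is defined, so f'(x) = 0 ⇔ -x^2 - 4*x + 7 = 0.
  x^2 + 4*x - 7 = 0 has no rational roots; quadratic formula: x = (-4 ± √44)/2.
  ⇒ x = -sqrt(11) - 2 ≈ -5.3166, -2 + sqrt(11) ≈ 1.3166

f''(x) = 2*(4*x^2*(x + 2) - (3*x + 2)*(x^2 + 7))/(x^2 + 7)^3
Second-derivative test at each critical point:
  f''(-5.3166) = 0.0053 > 0 → local minimum
  f''(1.3166) = -0.0870 < 0 → local maximum

Critical points: x = -sqrt(11) - 2 ≈ -5.3166 (local minimum); x = -2 + sqrt(11) ≈ 1.3166 (local maximum)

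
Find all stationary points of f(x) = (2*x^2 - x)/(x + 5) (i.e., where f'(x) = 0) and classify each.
f'(x) = (2*x^2 + 20*x - 5)/(x^2 + 10*x + 25)

Solve f'(x) = 0:
  f'(x) = (2*x^2 + 20*x - 5)/(x + 5)^2; the denominator is positive wherever f is defined, so f'(x) = 0 ⇔ 2*x^2 + 20*x - 5 = 0.
  2*x^2 + 20*x - 5 = 0 has no rational roots; quadratic formula: x = (-20 ± √440)/4.
  ⇒ x = -sqrt(110)/2 - 5 ≈ -10.2440, -5 + sqrt(110)/2 ≈ 0.2440

f''(x) = 110/(x^3 + 15*x^2 + 75*x + 125)
Second-derivative test at each critical point:
  f''(-10.2440) = -0.7628 < 0 → local maximum
  f''(0.2440) = 0.7628 > 0 → local minimum

Critical points: x = -sqrt(110)/2 - 5 ≈ -10.2440 (local maximum); x = -5 + sqrt(110)/2 ≈ 0.2440 (local minimum)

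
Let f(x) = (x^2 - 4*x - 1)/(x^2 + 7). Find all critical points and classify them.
f'(x) = 4*(x^2 + 4*x - 7)/(x^4 + 14*x^2 + 49)

Solve f'(x) = 0:
  f'(x) = 4*(x^2 + 4*x - 7)/(x^2 + 7)^2; the denominator is positive wherever f is defined, so f'(x) = 0 ⇔ 4*x^2 + 16*x - 28 = 0.
  Factor: 4*x^2 + 16*x - 28 = 4*(x^2 + 4*x - 7); x^2 + 4*x - 7 = 0 has no rational roots; quadratic formula: x = (-4 ± √44)/2.
  ⇒ x = -sqrt(11) - 2 ≈ -5.3166, -2 + sqrt(11) ≈ 1.3166

f''(x) = 8*(-x^3 - 6*x^2 + 21*x + 14)/(x^6 + 21*x^4 + 147*x^2 + 343)
Second-derivative test at each critical point:
  f''(-5.3166) = -0.0213 < 0 → local maximum
  f''(1.3166) = 0.3479 > 0 → local minimum

Critical points: x = -sqrt(11) - 2 ≈ -5.3166 (local maximum); x = -2 + sqrt(11) ≈ 1.3166 (local minimum)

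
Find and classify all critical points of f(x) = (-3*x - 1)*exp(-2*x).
f'(x) = (6*x - 1)*exp(-2*x)

Solve f'(x) = 0:
  f'(x) = (6*x - 1)·exp(-2*x) and exp(-2*x) > 0 for every x, so f'(x) = 0 ⇔ 6*x - 1 = 0.
  6*x - 1 = 0.
  ⇒ x = 1/6

f''(x) = 4*(2 - 3*x)*exp(-2*x)
Second-derivative test at each critical point:
  f''(1/6) = 4.2992 > 0 → local minimum

Critical points: x = 1/6 (local minimum)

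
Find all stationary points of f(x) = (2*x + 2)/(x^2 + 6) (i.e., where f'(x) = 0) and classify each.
f'(x) = 2*(x^2 - 2*x*(x + 1) + 6)/(x^2 + 6)^2

Solve f'(x) = 0:
  f'(x) = -2*(x^2 + 2*x - 6)/(x^2 + 6)^2; the denominator is positive wherever f is defined, so f'(x) = 0 ⇔ -2*x^2 - 4*x + 12 = 0.
  Factor: -2*x^2 - 4*x + 12 = -2*(x^2 + 2*x - 6); x^2 + 2*x - 6 = 0 has no rational roots; quadratic formula: x = (-2 ± √28)/2.
  ⇒ x = -sqrt(7) - 1 ≈ -3.6458, -1 + sqrt(7) ≈ 1.6458

f''(x) = 4*(4*x^2*(x + 1) - (3*x + 1)*(x^2 + 6))/(x^2 + 6)^3
Second-derivative test at each critical point:
  f''(-3.6458) = 0.0284 > 0 → local minimum
  f''(1.6458) = -0.1395 < 0 → local maximum

Critical points: x = -sqrt(7) - 1 ≈ -3.6458 (local minimum); x = -1 + sqrt(7) ≈ 1.6458 (local maximum)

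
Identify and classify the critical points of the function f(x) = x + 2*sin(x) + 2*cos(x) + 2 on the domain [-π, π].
f'(x) = 2*sqrt(2)*cos(x + pi/4) + 1

Solve f'(x) = 0 on [-π, π]:
  f'(x) = 0 ⇔ -2*sin(x) + 2*cos(x) = -1. Write the left side as R·cos(x + φ) with R = √(2² + 2²) = 2*sqrt(2), cos φ = sqrt(2)/2, sin φ = sqrt(2)/2; then cos(x + φ) = -sqrt(2)/4. Solve for x and keep the solutions lying in [-π, π].
  ⇒ x = -pi + atan((1 - sqrt(7))/(-sqrt(7) - 1)) ≈ -2.7176, atan((1 + sqrt(7))/(-1 + sqrt(7))) ≈ 1.1468

f''(x) = -2*sqrt(2)*sin(x + pi/4)
Second-derivative test at each critical point:
  f''(-2.7176) = 2.6458 > 0 → local minimum
  f''(1.1468) = -2.6458 < 0 → local maximum

Critical points: x = -pi + atan((1 - sqrt(7))/(-sqrt(7) - 1)) ≈ -2.7176 (local minimum); x = atan((1 + sqrt(7))/(-1 + sqrt(7))) ≈ 1.1468 (local maximum)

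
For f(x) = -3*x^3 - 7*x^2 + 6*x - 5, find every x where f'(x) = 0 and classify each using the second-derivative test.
f'(x) = -9*x^2 - 14*x + 6

Solve f'(x) = 0:
  9*x^2 + 14*x - 6 = 0 has no rational roots; quadratic formula: x = (-14 ± √412)/18.
  ⇒ x = -sqrt(103)/9 - 7/9 ≈ -1.9054, -7/9 + sqrt(103)/9 ≈ 0.3499

f''(x) = -18*x - 14
Second-derivative test at each critical point:
  f''(-1.9054) = 20.2978 > 0 → local minimum
  f''(0.3499) = -20.2978 < 0 → local maximum

Critical points: x = -sqrt(103)/9 - 7/9 ≈ -1.9054 (local minimum); x = -7/9 + sqrt(103)/9 ≈ 0.3499 (local maximum)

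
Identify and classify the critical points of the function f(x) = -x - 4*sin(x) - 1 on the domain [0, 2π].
f'(x) = -4*cos(x) - 1

Solve f'(x) = 0 on [0, 2π]:
  f'(x) = 0 ⇔ cos(x) = -1/4, i.e. x = ±arccos(-1/4) + 2nπ; keep the solutions lying in [0, 2π].
  ⇒ x = acos(-1/4) ≈ 1.8235, -acos(-1/4) + 2*pi ≈ 4.4597

f''(x) = 4*sin(x)
Second-derivative test at each critical point:
  f''(1.8235) = 3.8730 > 0 → local minimum
  f''(4.4597) = -3.8730 < 0 → local maximum

Critical points: x = acos(-1/4) ≈ 1.8235 (local minimum); x = -acos(-1/4) + 2*pi ≈ 4.4597 (local maximum)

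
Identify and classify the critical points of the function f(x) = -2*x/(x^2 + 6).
f'(x) = 2*(x^2 - 6)/(x^2 + 6)^2

Solve f'(x) = 0:
  f'(x) = 2*(x^2 - 6)/(x^2 + 6)^2; the denominator is positive wherever f is defined, so f'(x) = 0 ⇔ 2*x^2 - 12 = 0.
  Factor: 2*x^2 - 12 = 2*(x^2 - 6); x^2 - 6 = 0 has no rational roots; quadratic formula: x = (0 ± √24)/2.
  ⇒ x = -sqrt(6) ≈ -2.4495, sqrt(6) ≈ 2.4495

f''(x) = 4*x*(18 - x^2)/(x^2 + 6)^3
Second-derivative test at each critical point:
  f''(-2.4495) = -0.0680 < 0 → local maximum
  f''(2.4495) = 0.0680 > 0 → local minimum

Critical points: x = -sqrt(6) ≈ -2.4495 (local maximum); x = sqrt(6) ≈ 2.4495 (local minimum)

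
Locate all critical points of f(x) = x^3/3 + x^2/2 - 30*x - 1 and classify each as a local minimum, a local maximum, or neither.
f'(x) = x^2 + x - 30

Solve f'(x) = 0:
  Factor: x^2 + x - 30 = (x - 5)*(x + 6) = 0.
  ⇒ x = -6, 5

f''(x) = 2*x + 1
Second-derivative test at each critical point:
  f''(-6) = -11 < 0 → local maximum
  f''(5) = 11 > 0 → local minimum

Critical points: x = -6 (local maximum); x = 5 (local minimum)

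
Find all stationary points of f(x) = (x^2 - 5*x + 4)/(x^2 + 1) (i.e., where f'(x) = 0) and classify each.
f'(x) = (5*x^2 - 6*x - 5)/(x^4 + 2*x^2 + 1)

Solve f'(x) = 0:
  f'(x) = (5*x^2 - 6*x - 5)/(x^2 + 1)^2; the denominator is positive wherever f is defined, so f'(x) = 0 ⇔ 5*x^2 - 6*x - 5 = 0.
  5*x^2 - 6*x - 5 = 0 has no rational roots; quadratic formula: x = (6 ± √136)/10.
  ⇒ x = 3/5 - sqrt(34)/5 ≈ -0.5662, 3/5 + sqrt(34)/5 ≈ 1.7662

f''(x) = 2*(-5*x^3 + 9*x^2 + 15*x - 3)/(x^6 + 3*x^4 + 3*x^2 + 1)
Second-derivative test at each critical point:
  f''(-0.5662) = -6.6872 < 0 → local maximum
  f''(1.7662) = 0.6872 > 0 → local minimum

Critical points: x = 3/5 - sqrt(34)/5 ≈ -0.5662 (local maximum); x = 3/5 + sqrt(34)/5 ≈ 1.7662 (local minimum)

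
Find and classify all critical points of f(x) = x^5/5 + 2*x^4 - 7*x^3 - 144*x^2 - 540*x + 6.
f'(x) = x^4 + 8*x^3 - 21*x^2 - 288*x - 540

Solve f'(x) = 0:
  Factor: x^4 + 8*x^3 - 21*x^2 - 288*x - 540 = (x - 6)*(x + 3)*(x + 5)*(x + 6) = 0.
  ⇒ x = -6, -5, -3, 6

f''(x) = 4*x^3 + 24*x^2 - 42*x - 288
Second-derivative test at each critical point:
  f''(-6) = -36 < 0 → local maximum
  f''(-5) = 22 > 0 → local minimum
  f''(-3) = -54 < 0 → local maximum
  f''(6) = 1188 > 0 → local minimum

Critical points: x = -6 (local maximum); x = -5 (local minimum); x = -3 (local maximum); x = 6 (local minimum)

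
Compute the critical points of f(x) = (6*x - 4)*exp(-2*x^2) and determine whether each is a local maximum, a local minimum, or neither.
f'(x) = 2*(-4*x*(3*x - 2) + 3)*exp(-2*x^2)

Solve f'(x) = 0:
  f'(x) = (-24*x^2 + 16*x + 6)·exp(-2*x^2) and exp(-2*x^2) > 0 for every x, so f'(x) = 0 ⇔ -24*x^2 + 16*x + 6 = 0.
  Factor: -24*x^2 + 16*x + 6 = -2*(12*x^2 - 8*x - 3); 12*x^2 - 8*x - 3 = 0 has no rational roots; quadratic formula: x = (8 ± √208)/24.
  ⇒ x = 1/3 - sqrt(13)/6 ≈ -0.2676, 1/3 + sqrt(13)/6 ≈ 0.9343

f''(x) = 8*(4*x^2*(3*x - 2) - 9*x + 2)*exp(-2*x^2)
Second-derivative test at each critical point:
  f''(-0.2676) = 24.9957 > 0 → local minimum
  f''(0.9343) = -5.0341 < 0 → local maximum

Critical points: x = 1/3 - sqrt(13)/6 ≈ -0.2676 (local minimum); x = 1/3 + sqrt(13)/6 ≈ 0.9343 (local maximum)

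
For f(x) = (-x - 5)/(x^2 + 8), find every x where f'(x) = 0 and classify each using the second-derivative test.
f'(x) = (-x^2 + 2*x*(x + 5) - 8)/(x^2 + 8)^2

Solve f'(x) = 0:
  f'(x) = (x^2 + 10*x - 8)/(x^2 + 8)^2; the denominator is positive wherever f is defined, so f'(x) = 0 ⇔ x^2 + 10*x - 8 = 0.
  x^2 + 10*x - 8 = 0 has no rational roots; quadratic formula: x = (-10 ± √132)/2.
  ⇒ x = -sqrt(33) - 5 ≈ -10.7446, -5 + sqrt(33) ≈ 0.7446

f''(x) = 2*(-4*x^2*(x + 5) + (3*x + 5)*(x^2 + 8))/(x^2 + 8)^3
Second-derivative test at each critical point:
  f''(-10.7446) = -0.0008 < 0 → local maximum
  f''(0.7446) = 0.1570 > 0 → local minimum

Critical points: x = -sqrt(33) - 5 ≈ -10.7446 (local maximum); x = -5 + sqrt(33) ≈ 0.7446 (local minimum)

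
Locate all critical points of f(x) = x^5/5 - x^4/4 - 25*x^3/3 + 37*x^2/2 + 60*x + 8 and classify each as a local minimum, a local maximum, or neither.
f'(x) = x^4 - x^3 - 25*x^2 + 37*x + 60

Solve f'(x) = 0:
  Factor: x^4 - x^3 - 25*x^2 + 37*x + 60 = (x - 4)*(x - 3)*(x + 1)*(x + 5) = 0.
  ⇒ x = -5, -1, 3, 4

f''(x) = 4*x^3 - 3*x^2 - 50*x + 37
Second-derivative test at each critical point:
  f''(-5) = -288 < 0 → local maximum
  f''(-1) = 80 > 0 → local minimum
  f''(3) = -32 < 0 → local maximum
  f''(4) = 45 > 0 → local minimum

Critical points: x = -5 (local maximum); x = -1 (local minimum); x = 3 (local maximum); x = 4 (local minimum)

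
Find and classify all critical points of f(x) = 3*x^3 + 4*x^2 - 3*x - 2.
f'(x) = 9*x^2 + 8*x - 3

Solve f'(x) = 0:
  9*x^2 + 8*x - 3 = 0 has no rational roots; quadratic formula: x = (-8 ± √172)/18.
  ⇒ x = -sqrt(43)/9 - 4/9 ≈ -1.1730, -4/9 + sqrt(43)/9 ≈ 0.2842

f''(x) = 18*x + 8
Second-derivative test at each critical point:
  f''(-1.1730) = -13.1149 < 0 → local maximum
  f''(0.2842) = 13.1149 > 0 → local minimum

Critical points: x = -sqrt(43)/9 - 4/9 ≈ -1.1730 (local maximum); x = -4/9 + sqrt(43)/9 ≈ 0.2842 (local minimum)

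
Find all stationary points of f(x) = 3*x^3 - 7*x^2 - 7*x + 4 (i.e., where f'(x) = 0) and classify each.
f'(x) = 9*x^2 - 14*x - 7

Solve f'(x) = 0:
  9*x^2 - 14*x - 7 = 0 has no rational roots; quadratic formula: x = (14 ± √448)/18.
  ⇒ x = 7/9 - 4*sqrt(7)/9 ≈ -0.3981, 7/9 + 4*sqrt(7)/9 ≈ 1.9537

f''(x) = 18*x - 14
Second-derivative test at each critical point:
  f''(-0.3981) = -21.1660 < 0 → local maximum
  f''(1.9537) = 21.1660 > 0 → local minimum

Critical points: x = 7/9 - 4*sqrt(7)/9 ≈ -0.3981 (local maximum); x = 7/9 + 4*sqrt(7)/9 ≈ 1.9537 (local minimum)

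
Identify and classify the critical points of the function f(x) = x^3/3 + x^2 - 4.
f'(x) = x*(x + 2)

Solve f'(x) = 0:
  Factor: x^2 + 2*x = x*(x + 2) = 0.
  ⇒ x = -2, 0

f''(x) = 2*x + 2
Second-derivative test at each critical point:
  f''(-2) = -2 < 0 → local maximum
  f''(0) = 2 > 0 → local minimum

Critical points: x = -2 (local maximum); x = 0 (local minimum)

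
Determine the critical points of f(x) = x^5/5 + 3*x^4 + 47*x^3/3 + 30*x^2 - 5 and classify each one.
f'(x) = x*(x^3 + 12*x^2 + 47*x + 60)

Solve f'(x) = 0:
  Factor: x^4 + 12*x^3 + 47*x^2 + 60*x = x*(x + 3)*(x + 4)*(x + 5) = 0.
  ⇒ x = -5, -4, -3, 0

f''(x) = 4*x^3 + 36*x^2 + 94*x + 60
Second-derivative test at each critical point:
  f''(-5) = -10 < 0 → local maximum
  f''(-4) = 4 > 0 → local minimum
  f''(-3) = -6 < 0 → local maximum
  f''(0) = 60 > 0 → local minimum

Critical points: x = -5 (local maximum); x = -4 (local minimum); x = -3 (local maximum); x = 0 (local minimum)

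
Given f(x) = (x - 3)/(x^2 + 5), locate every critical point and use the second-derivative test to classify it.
f'(x) = (x^2 - 2*x*(x - 3) + 5)/(x^2 + 5)^2

Solve f'(x) = 0:
  f'(x) = -(x^2 - 6*x - 5)/(x^2 + 5)^2; the denominator is positive wherever f is defined, so f'(x) = 0 ⇔ -x^2 + 6*x + 5 = 0.
  x^2 - 6*x - 5 = 0 has no rational roots; quadratic formula: x = (6 ± √56)/2.
  ⇒ x = 3 - sqrt(14) ≈ -0.7417, 3 + sqrt(14) ≈ 6.7417

f''(x) = 2*(4*x^2*(x - 3) + 3*(1 - x)*(x^2 + 5))/(x^2 + 5)^3
Second-derivative test at each critical point:
  f''(-0.7417) = 0.2429 > 0 → local minimum
  f''(6.7417) = -0.0029 < 0 → local maximum

Critical points: x = 3 - sqrt(14) ≈ -0.7417 (local minimum); x = 3 + sqrt(14) ≈ 6.7417 (local maximum)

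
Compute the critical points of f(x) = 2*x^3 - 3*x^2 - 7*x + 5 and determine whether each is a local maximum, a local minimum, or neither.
f'(x) = 6*x^2 - 6*x - 7

Solve f'(x) = 0:
  6*x^2 - 6*x - 7 = 0 has no rational roots; quadratic formula: x = (6 ± √204)/12.
  ⇒ x = 1/2 - sqrt(51)/6 ≈ -0.6902, 1/2 + sqrt(51)/6 ≈ 1.6902

f''(x) = 12*x - 6
Second-derivative test at each critical point:
  f''(-0.6902) = -14.2829 < 0 → local maximum
  f''(1.6902) = 14.2829 > 0 → local minimum

Critical points: x = 1/2 - sqrt(51)/6 ≈ -0.6902 (local maximum); x = 1/2 + sqrt(51)/6 ≈ 1.6902 (local minimum)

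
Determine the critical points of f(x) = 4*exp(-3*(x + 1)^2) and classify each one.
f'(x) = 24*(-x - 1)*exp(-3*(x + 1)^2)

Solve f'(x) = 0:
  f'(x) = (-24*x - 24)·exp(-3*(x + 1)^2) and exp(-3*(x + 1)^2) > 0 for every x, so f'(x) = 0 ⇔ -24*x - 24 = 0.
  Factor: -24*x - 24 = -24*(x + 1) = 0.
  ⇒ x = -1

f''(x) = 24*(6*(x + 1)^2 - 1)*exp(-3*(x + 1)^2)
Second-derivative test at each critical point:
  f''(-1) = -24 < 0 → local maximum

Critical points: x = -1 (local maximum)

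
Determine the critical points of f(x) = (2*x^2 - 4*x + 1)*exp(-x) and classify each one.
f'(x) = (-2*x^2 + 8*x - 5)*exp(-x)

Solve f'(x) = 0:
  f'(x) = (-2*x^2 + 8*x - 5)·exp(-x) and exp(-x) > 0 for every x, so f'(x) = 0 ⇔ -2*x^2 + 8*x - 5 = 0.
  2*x^2 - 8*x + 5 = 0 has no rational roots; quadratic formula: x = (8 ± √24)/4.
  ⇒ x = 2 - sqrt(6)/2 ≈ 0.7753, sqrt(6)/2 + 2 ≈ 3.2247

f''(x) = (2*x^2 - 12*x + 13)*exp(-x)
Second-derivative test at each critical point:
  f''(0.7753) = 2.2564 > 0 → local minimum
  f''(3.2247) = -0.1948 < 0 → local maximum

Critical points: x = 2 - sqrt(6)/2 ≈ 0.7753 (local minimum); x = sqrt(6)/2 + 2 ≈ 3.2247 (local maximum)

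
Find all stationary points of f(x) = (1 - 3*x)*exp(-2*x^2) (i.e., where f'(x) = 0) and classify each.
f'(x) = (4*x*(3*x - 1) - 3)*exp(-2*x^2)

Solve f'(x) = 0:
  f'(x) = (12*x^2 - 4*x - 3)·exp(-2*x^2) and exp(-2*x^2) > 0 for every x, so f'(x) = 0 ⇔ 12*x^2 - 4*x - 3 = 0.
  12*x^2 - 4*x - 3 = 0 has no rational roots; quadratic formula: x = (4 ± √160)/24.
  ⇒ x = 1/6 - sqrt(10)/6 ≈ -0.3604, 1/6 + sqrt(10)/6 ≈ 0.6937

f''(x) = 4*(4*x^2*(1 - 3*x) + 9*x - 1)*exp(-2*x^2)
Second-derivative test at each critical point:
  f''(-0.3604) = -9.7556 < 0 → local maximum
  f''(0.6937) = 4.8313 > 0 → local minimum

Critical points: x = 1/6 - sqrt(10)/6 ≈ -0.3604 (local maximum); x = 1/6 + sqrt(10)/6 ≈ 0.6937 (local minimum)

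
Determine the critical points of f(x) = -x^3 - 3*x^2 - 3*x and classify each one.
f'(x) = -3*x^2 - 6*x - 3

Solve f'(x) = 0:
  Factor: -3*x^2 - 6*x - 3 = -3*(x + 1)^2 = 0.
  ⇒ x = -1

f''(x) = -6*x - 6
Second-derivative test at each critical point:
  f''(-1) = 0, so the second-derivative test is inconclusive; use the first-derivative test: f'(-5/4) = -0.1875, f'(-3/4) = -0.1875 — f' is negative on both sides (no sign change) → neither a local maximum nor a local minimum

Critical points: x = -1 (neither)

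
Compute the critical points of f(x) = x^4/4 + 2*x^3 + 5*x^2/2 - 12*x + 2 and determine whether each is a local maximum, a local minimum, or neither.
f'(x) = x^3 + 6*x^2 + 5*x - 12

Solve f'(x) = 0:
  Factor: x^3 + 6*x^2 + 5*x - 12 = (x - 1)*(x + 3)*(x + 4) = 0.
  ⇒ x = -4, -3, 1

f''(x) = 3*x^2 + 12*x + 5
Second-derivative test at each critical point:
  f''(-4) = 5 > 0 → local minimum
  f''(-3) = -4 < 0 → local maximum
  f''(1) = 20 > 0 → local minimum

Critical points: x = -4 (local minimum); x = -3 (local maximum); x = 1 (local minimum)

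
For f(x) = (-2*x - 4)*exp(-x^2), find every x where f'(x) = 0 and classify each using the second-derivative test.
f'(x) = 2*(2*x*(x + 2) - 1)*exp(-x^2)

Solve f'(x) = 0:
  f'(x) = (4*x^2 + 8*x - 2)·exp(-x^2) and exp(-x^2) > 0 for every x, so f'(x) = 0 ⇔ 4*x^2 + 8*x - 2 = 0.
  Factor: 4*x^2 + 8*x - 2 = 2*(2*x^2 + 4*x - 1); 2*x^2 + 4*x - 1 = 0 has no rational roots; quadratic formula: x = (-4 ± √24)/4.
  ⇒ x = -sqrt(6)/2 - 1 ≈ -2.2247, -1 + sqrt(6)/2 ≈ 0.2247

f''(x) = 4*(-2*x^2*(x + 2) + 3*x + 2)*exp(-x^2)
Second-derivative test at each critical point:
  f''(-2.2247) = -0.0694 < 0 → local maximum
  f''(0.2247) = 9.3154 > 0 → local minimum

Critical points: x = -sqrt(6)/2 - 1 ≈ -2.2247 (local maximum); x = -1 + sqrt(6)/2 ≈ 0.2247 (local minimum)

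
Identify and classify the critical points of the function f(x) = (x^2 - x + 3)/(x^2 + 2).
f'(x) = (x^2 - 2*x - 2)/(x^4 + 4*x^2 + 4)

Solve f'(x) = 0:
  f'(x) = (x^2 - 2*x - 2)/(x^2 + 2)^2; the denominator is positive wherever f is defined, so f'(x) = 0 ⇔ x^2 - 2*x - 2 = 0.
  x^2 - 2*x - 2 = 0 has no rational roots; quadratic formula: x = (2 ± √12)/2.
  ⇒ x = 1 - sqrt(3) ≈ -0.7321, 1 + sqrt(3) ≈ 2.7321

f''(x) = 2*(-x^3 + 3*x^2 + 6*x - 2)/(x^6 + 6*x^4 + 12*x^2 + 8)
Second-derivative test at each critical point:
  f''(-0.7321) = -0.5387 < 0 → local maximum
  f''(2.7321) = 0.0387 > 0 → local minimum

Critical points: x = 1 - sqrt(3) ≈ -0.7321 (local maximum); x = 1 + sqrt(3) ≈ 2.7321 (local minimum)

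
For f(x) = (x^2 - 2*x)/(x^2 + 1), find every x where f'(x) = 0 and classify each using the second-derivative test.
f'(x) = 2*(x^2 + x - 1)/(x^4 + 2*x^2 + 1)

Solve f'(x) = 0:
  f'(x) = 2*(x^2 + x - 1)/(x^2 + 1)^2; the denominator is positive wherever f is defined, so f'(x) = 0 ⇔ 2*x^2 + 2*x - 2 = 0.
  Factor: 2*x^2 + 2*x - 2 = 2*(x^2 + x - 1); x^2 + x - 1 = 0 has no rational roots; quadratic formula: x = (-1 ± √5)/2.
  ⇒ x = -sqrt(5)/2 - 1/2 ≈ -1.6180, -1/2 + sqrt(5)/2 ≈ 0.6180

f''(x) = 2*(-2*x^3 - 3*x^2 + 6*x + 1)/(x^6 + 3*x^4 + 3*x^2 + 1)
Second-derivative test at each critical point:
  f''(-1.6180) = -0.3416 < 0 → local maximum
  f''(0.6180) = 2.3416 > 0 → local minimum

Critical points: x = -sqrt(5)/2 - 1/2 ≈ -1.6180 (local maximum); x = -1/2 + sqrt(5)/2 ≈ 0.6180 (local minimum)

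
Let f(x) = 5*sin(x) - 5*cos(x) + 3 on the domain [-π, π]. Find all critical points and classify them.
f'(x) = 5*sqrt(2)*sin(x + pi/4)

Solve f'(x) = 0 on [-π, π]:
  f'(x) = 0 ⇔ 5*cos(x) = -5*sin(x) ⇔ tan(x) = -1, i.e. x = arctan(-1) + nπ; keep the solutions lying in [-π, π].
  ⇒ x = -pi/4 ≈ -0.7854, 3*pi/4 ≈ 2.3562

f''(x) = 5*sqrt(2)*cos(x + pi/4)
Second-derivative test at each critical point:
  f''(-0.7854) = 7.0711 > 0 → local minimum
  f''(2.3562) = -7.0711 < 0 → local maximum

Critical points: x = -pi/4 ≈ -0.7854 (local minimum); x = 3*pi/4 ≈ 2.3562 (local maximum)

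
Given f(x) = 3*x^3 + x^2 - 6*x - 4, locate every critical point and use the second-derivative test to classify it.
f'(x) = 9*x^2 + 2*x - 6

Solve f'(x) = 0:
  9*x^2 + 2*x - 6 = 0 has no rational roots; quadratic formula: x = (-2 ± √220)/18.
  ⇒ x = -sqrt(55)/9 - 1/9 ≈ -0.9351, -1/9 + sqrt(55)/9 ≈ 0.7129

f''(x) = 18*x + 2
Second-derivative test at each critical point:
  f''(-0.9351) = -14.8324 < 0 → local maximum
  f''(0.7129) = 14.8324 > 0 → local minimum

Critical points: x = -sqrt(55)/9 - 1/9 ≈ -0.9351 (local maximum); x = -1/9 + sqrt(55)/9 ≈ 0.7129 (local minimum)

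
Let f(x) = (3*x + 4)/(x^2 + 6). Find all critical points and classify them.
f'(x) = (-3*x^2 - 8*x + 18)/(x^4 + 12*x^2 + 36)

Solve f'(x) = 0:
  f'(x) = -(3*x^2 + 8*x - 18)/(x^2 + 6)^2; the denominator is positive wherever f is defined, so f'(x) = 0 ⇔ -3*x^2 - 8*x + 18 = 0.
  3*x^2 + 8*x - 18 = 0 has no rational roots; quadratic formula: x = (-8 ± √280)/6.
  ⇒ x = -sqrt(70)/3 - 4/3 ≈ -4.1222, -4/3 + sqrt(70)/3 ≈ 1.4555

f''(x) = 2*(4*x^2*(3*x + 4) - (9*x + 4)*(x^2 + 6))/(x^2 + 6)^3
Second-derivative test at each critical point:
  f''(-4.1222) = 0.0317 > 0 → local minimum
  f''(1.4555) = -0.2539 < 0 → local maximum

Critical points: x = -sqrt(70)/3 - 4/3 ≈ -4.1222 (local minimum); x = -4/3 + sqrt(70)/3 ≈ 1.4555 (local maximum)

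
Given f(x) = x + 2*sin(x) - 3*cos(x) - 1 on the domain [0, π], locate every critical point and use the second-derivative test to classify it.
f'(x) = 3*sin(x) + 2*cos(x) + 1

Solve f'(x) = 0 on [0, π]:
  f'(x) = 0 ⇔ 3*sin(x) + 2*cos(x) = -1. Write the left side as R·cos(x + φ) with R = √(2² + (-3)²) = sqrt(13), cos φ = 2*sqrt(13)/13, sin φ = -3*sqrt(13)/13; then cos(x + φ) = -sqrt(13)/13. Solve for x and keep the solutions lying in [0, π].
  ⇒ x = atan((-3 + 4*sqrt(3))/(-6*sqrt(3) - 2)) + pi ≈ 2.8346

f''(x) = -2*sin(x) + 3*cos(x)
Second-derivative test at each critical point:
  f''(2.8346) = -3.4641 < 0 → local maximum

Critical points: x = atan((-3 + 4*sqrt(3))/(-6*sqrt(3) - 2)) + pi ≈ 2.8346 (local maximum)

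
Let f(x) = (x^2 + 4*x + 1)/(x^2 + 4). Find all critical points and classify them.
f'(x) = 2*(-2*x^2 + 3*x + 8)/(x^4 + 8*x^2 + 16)

Solve f'(x) = 0:
  f'(x) = -2*(2*x^2 - 3*x - 8)/(x^2 + 4)^2; the denominator is positive wherever f is defined, so f'(x) = 0 ⇔ -4*x^2 + 6*x + 16 = 0.
  Factor: -4*x^2 + 6*x + 16 = -2*(2*x^2 - 3*x - 8); 2*x^2 - 3*x - 8 = 0 has no rational roots; quadratic formula: x = (3 ± √73)/4.
  ⇒ x = 3/4 - sqrt(73)/4 ≈ -1.3860, 3/4 + sqrt(73)/4 ≈ 2.8860

f''(x) = 2*(4*x^3 - 9*x^2 - 48*x + 12)/(x^6 + 12*x^4 + 48*x^2 + 64)
Second-derivative test at each critical point:
  f''(-1.3860) = 0.4874 > 0 → local minimum
  f''(2.8860) = -0.1124 < 0 → local maximum

Critical points: x = 3/4 - sqrt(73)/4 ≈ -1.3860 (local minimum); x = 3/4 + sqrt(73)/4 ≈ 2.8860 (local maximum)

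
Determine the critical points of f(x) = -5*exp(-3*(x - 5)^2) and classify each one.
f'(x) = 30*(x - 5)*exp(-3*(x - 5)^2)

Solve f'(x) = 0:
  f'(x) = (30*x - 150)·exp(-3*(x - 5)^2) and exp(-3*(x - 5)^2) > 0 for every x, so f'(x) = 0 ⇔ 30*x - 150 = 0.
  Factor: 30*x - 150 = 30*(x - 5) = 0.
  ⇒ x = 5

f''(x) = 30*(1 - 6*(x - 5)^2)*exp(-3*(x - 5)^2)
Second-derivative test at each critical point:
  f''(5) = 30 > 0 → local minimum

Critical points: x = 5 (local minimum)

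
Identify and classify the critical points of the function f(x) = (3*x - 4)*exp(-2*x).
f'(x) = (11 - 6*x)*exp(-2*x)

Solve f'(x) = 0:
  f'(x) = (11 - 6*x)·exp(-2*x) and exp(-2*x) > 0 for every x, so f'(x) = 0 ⇔ 11 - 6*x = 0.
  11 - 6*x = 0.
  ⇒ x = 11/6

f''(x) = 4*(3*x - 7)*exp(-2*x)
Second-derivative test at each critical point:
  f''(11/6) = -0.1534 < 0 → local maximum

Critical points: x = 11/6 (local maximum)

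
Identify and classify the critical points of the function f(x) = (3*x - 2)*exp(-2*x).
f'(x) = (7 - 6*x)*exp(-2*x)

Solve f'(x) = 0:
  f'(x) = (7 - 6*x)·exp(-2*x) and exp(-2*x) > 0 for every x, so f'(x) = 0 ⇔ 7 - 6*x = 0.
  7 - 6*x = 0.
  ⇒ x = 7/6

f''(x) = 4*(3*x - 5)*exp(-2*x)
Second-derivative test at each critical point:
  f''(7/6) = -0.5818 < 0 → local maximum

Critical points: x = 7/6 (local maximum)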